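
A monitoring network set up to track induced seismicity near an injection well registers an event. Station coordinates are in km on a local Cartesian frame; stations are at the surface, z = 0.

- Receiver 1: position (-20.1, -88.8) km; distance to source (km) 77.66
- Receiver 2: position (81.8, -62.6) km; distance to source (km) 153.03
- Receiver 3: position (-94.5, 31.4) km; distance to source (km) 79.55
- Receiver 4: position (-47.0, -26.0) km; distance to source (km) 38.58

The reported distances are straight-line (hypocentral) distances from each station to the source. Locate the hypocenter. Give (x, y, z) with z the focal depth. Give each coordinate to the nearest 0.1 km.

(-65.0, -34.7, 33.0)

Each station gives a sphere (x−x_i)² + (y−y_i)² + z² = d_i² (stations at z=0).
Subtracting the Receiver 1 sphere from Receiver 2 and Receiver 3: z² cancels, leaving linear equations in x and y:
203.8 x + 52.4 y = -15066.56
-148.8 x + 240.4 y = 1329.63
Solving: x ≈ -65.005, y ≈ -34.705 km (keep extra digits for the depth step; rounded: -65.0, -34.7).
Then from the Receiver 1 sphere: z² = 77.66² − (x + 20.1)² − (y + 88.8)² with x = -65.005, y = -34.705, so z ≈ 32.990 ≈ 33.0 km.
Check against Receiver 4 (with the unrounded solution): distance 38.58 ≈ 38.58 km. ✓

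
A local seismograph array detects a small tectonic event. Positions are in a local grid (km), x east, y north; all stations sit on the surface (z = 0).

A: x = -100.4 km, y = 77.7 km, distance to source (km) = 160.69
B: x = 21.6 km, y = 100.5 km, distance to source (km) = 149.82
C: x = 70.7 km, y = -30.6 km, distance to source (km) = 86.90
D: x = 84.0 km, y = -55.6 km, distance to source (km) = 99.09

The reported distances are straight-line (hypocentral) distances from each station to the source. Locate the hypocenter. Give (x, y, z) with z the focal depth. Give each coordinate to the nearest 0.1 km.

Each station gives a sphere (x−x_i)² + (y−y_i)² + z² = d_i² (stations at z=0).
Subtracting the A sphere from B and C: z² cancels, leaving linear equations in x and y:
244.0 x + 45.6 y = -2175.40
342.2 x − 216.6 y = 8087.07
Solving: x ≈ -1.496, y ≈ -39.700 km (keep extra digits for the depth step; rounded: -1.5, -39.7).
Then from the A sphere: z² = 160.69² − (x + 100.4)² − (y − 77.7)² with x = -1.496, y = -39.700, so z ≈ 47.503 ≈ 47.5 km.

x ≈ -1.5 km, y ≈ -39.7 km, depth ≈ 47.5 km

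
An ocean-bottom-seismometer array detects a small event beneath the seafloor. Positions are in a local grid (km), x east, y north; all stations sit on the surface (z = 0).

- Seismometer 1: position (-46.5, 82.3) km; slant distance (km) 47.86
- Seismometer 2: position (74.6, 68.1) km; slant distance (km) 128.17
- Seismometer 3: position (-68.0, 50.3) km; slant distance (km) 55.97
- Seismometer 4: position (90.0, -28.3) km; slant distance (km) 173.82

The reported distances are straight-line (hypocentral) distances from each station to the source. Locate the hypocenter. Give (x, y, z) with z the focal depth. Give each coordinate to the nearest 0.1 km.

Each station gives a sphere (x−x_i)² + (y−y_i)² + z² = d_i² (stations at z=0).
Subtracting the Seismometer 1 sphere from Seismometer 2 and Seismometer 3: z² cancels, leaving linear equations in x and y:
242.2 x − 28.4 y = -12869.74
-43.0 x − 64.0 y = -2623.51
Solving: x ≈ -44.801, y ≈ 71.093 km (keep extra digits for the depth step; rounded: -44.8, 71.1).
Then from the Seismometer 1 sphere: z² = 47.86² − (x + 46.5)² − (y − 82.3)² with x = -44.801, y = 71.093, so z ≈ 46.498 ≈ 46.5 km.
Check against Seismometer 4 (with the unrounded solution): distance 173.82 ≈ 173.82 km. ✓

(-44.8, 71.1, 46.5)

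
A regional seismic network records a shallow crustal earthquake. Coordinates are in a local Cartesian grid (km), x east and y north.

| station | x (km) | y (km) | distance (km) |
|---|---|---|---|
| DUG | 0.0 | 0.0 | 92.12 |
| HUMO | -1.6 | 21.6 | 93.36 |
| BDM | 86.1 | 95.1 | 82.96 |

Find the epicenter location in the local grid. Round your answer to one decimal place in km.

x ≈ 91.3 km, y ≈ 12.3 km

Circle about each station: x² + y² = 92.12²; (x + 1.6)² + (y − 21.6)² = 93.36²; (x − 86.1)² + (y − 95.1)² = 82.96².
Subtracting the DUG equation from the HUMO and BDM equations removes the quadratic terms:
-3.2 x + 43.2 y = 239.12
172.2 x + 190.2 y = 18060.95
Solving the 2×2 system: x ≈ 91.3, y ≈ 12.3 km.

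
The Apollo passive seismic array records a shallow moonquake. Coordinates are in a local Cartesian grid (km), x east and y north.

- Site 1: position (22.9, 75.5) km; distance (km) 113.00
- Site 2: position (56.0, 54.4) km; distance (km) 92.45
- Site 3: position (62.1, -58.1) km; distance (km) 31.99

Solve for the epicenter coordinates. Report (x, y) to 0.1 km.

Circle about each station: (x − 22.9)² + (y − 75.5)² = 113.00²; (x − 56.0)² + (y − 54.4)² = 92.45²; (x − 62.1)² + (y + 58.1)² = 31.99².
Subtracting pairs of circle equations eliminates x²+y² and gives linear equations (the radical axes):
66.2 x − 42.2 y = 4092.70
78.4 x − 267.2 y = 12753.00
Solving the 2×2 system: x ≈ 38.6, y ≈ -36.4 km.

(38.6, -36.4)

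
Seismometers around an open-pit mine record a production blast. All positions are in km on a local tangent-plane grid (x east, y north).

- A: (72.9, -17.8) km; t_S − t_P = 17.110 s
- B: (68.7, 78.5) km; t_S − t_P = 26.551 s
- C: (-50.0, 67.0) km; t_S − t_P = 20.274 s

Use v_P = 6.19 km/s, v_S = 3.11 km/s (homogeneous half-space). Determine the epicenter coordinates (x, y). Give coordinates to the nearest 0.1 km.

(-26.4, -57.5)

Distance from S−P lag: d = Δt · v_P v_S / (v_P − v_S) = Δt · (6.19·3.11)/(6.19−3.11) ≈ 6.2503·Δt.
So d_A = 106.94, d_B = 165.95, d_C = 126.72 km.
Circle about each station: (x − 72.9)² + (y + 17.8)² = 106.94²; (x − 68.7)² + (y − 78.5)² = 165.95²; (x + 50.0)² + (y − 67.0)² = 126.72².
Subtracting the A equation from the B and C equations removes the quadratic terms:
-8.4 x + 192.6 y = -10852.55
-245.8 x + 169.6 y = -3264.04
Solving the 2×2 system: x ≈ -26.4, y ≈ -57.5 km.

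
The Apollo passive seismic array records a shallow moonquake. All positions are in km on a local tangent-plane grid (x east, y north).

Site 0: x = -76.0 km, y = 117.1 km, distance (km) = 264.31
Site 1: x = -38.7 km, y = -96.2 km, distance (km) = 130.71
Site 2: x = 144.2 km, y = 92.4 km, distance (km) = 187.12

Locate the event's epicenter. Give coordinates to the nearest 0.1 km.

x ≈ 91.7 km, y ≈ -87.2 km

Circle about each station: (x + 76.0)² + (y − 117.1)² = 264.31²; (x + 38.7)² + (y + 96.2)² = 130.71²; (x − 144.2)² + (y − 92.4)² = 187.12².
Subtracting the Site 0 equation from the Site 1 and Site 2 equations removes the quadratic terms:
74.6 x − 426.6 y = 44038.39
440.4 x − 49.4 y = 44688.87
Solving the 2×2 system: x ≈ 91.7, y ≈ -87.2 km.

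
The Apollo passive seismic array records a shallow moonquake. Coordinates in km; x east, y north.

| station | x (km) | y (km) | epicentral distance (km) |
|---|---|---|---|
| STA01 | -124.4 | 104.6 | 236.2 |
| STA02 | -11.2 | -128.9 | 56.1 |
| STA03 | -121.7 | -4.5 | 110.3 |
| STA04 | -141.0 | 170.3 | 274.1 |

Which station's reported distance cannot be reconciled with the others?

Solve using three stations at a time. Using STA02, STA03, STA04 (subtract circle equations pairwise → linear system) gives (x, y) ≈ (-49.9, -88.2).
Distances from that point to each station vs reported:
  STA01: calculated 206.7 vs reported 236.2 → residual 29.5 km
  STA02: calculated 56.1 vs reported 56.1 → residual 0.0 km
  STA03: calculated 110.3 vs reported 110.3 → residual 0.0 km
  STA04: calculated 274.1 vs reported 274.1 → residual 0.0 km
STA02, STA03, STA04 are mutually consistent (residuals ≈ 0); STA01 is off by 29.5 km.

STA01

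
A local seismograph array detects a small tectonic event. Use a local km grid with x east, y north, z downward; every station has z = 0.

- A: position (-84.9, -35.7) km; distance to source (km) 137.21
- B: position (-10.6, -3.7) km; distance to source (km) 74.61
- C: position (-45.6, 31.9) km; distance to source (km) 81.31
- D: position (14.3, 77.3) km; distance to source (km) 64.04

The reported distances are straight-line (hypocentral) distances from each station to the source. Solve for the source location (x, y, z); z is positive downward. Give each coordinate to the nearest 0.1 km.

Each station gives a sphere (x−x_i)² + (y−y_i)² + z² = d_i² (stations at z=0).
Subtracting the A sphere from B and C: z² cancels, leaving linear equations in x and y:
148.6 x + 64.0 y = 4903.48
78.6 x + 135.2 y = 6829.74
Solving: x ≈ 14.996, y ≈ 41.798 km (keep extra digits for the depth step; rounded: 15.0, 41.8).
Then from the A sphere: z² = 137.21² − (x + 84.9)² − (y + 35.7)² with x = 14.996, y = 41.798, so z ≈ 53.305 ≈ 53.3 km.
Check against D (with the unrounded solution): distance 64.05 ≈ 64.04 km. ✓

(15.0, 41.8, 53.3)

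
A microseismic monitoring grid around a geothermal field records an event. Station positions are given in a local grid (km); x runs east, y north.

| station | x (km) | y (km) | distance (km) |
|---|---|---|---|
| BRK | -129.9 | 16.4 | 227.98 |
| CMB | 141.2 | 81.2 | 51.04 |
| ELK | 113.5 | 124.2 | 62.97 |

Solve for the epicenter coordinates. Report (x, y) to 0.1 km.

Circle about each station: (x + 129.9)² + (y − 16.4)² = 227.98²; (x − 141.2)² + (y − 81.2)² = 51.04²; (x − 113.5)² + (y − 124.2)² = 62.97².
Subtracting the BRK equation from the CMB and ELK equations removes the quadratic terms:
542.2 x + 129.6 y = 58757.71
486.8 x + 215.6 y = 59174.58
Solving the 2×2 system: x ≈ 92.9, y ≈ 64.7 km.
Check against BRK (with the unrounded x, y): √((x + 129.9)²+(y − 16.4)²) = 227.98 ≈ 227.98 km. ✓

92.9 km east, 64.7 km north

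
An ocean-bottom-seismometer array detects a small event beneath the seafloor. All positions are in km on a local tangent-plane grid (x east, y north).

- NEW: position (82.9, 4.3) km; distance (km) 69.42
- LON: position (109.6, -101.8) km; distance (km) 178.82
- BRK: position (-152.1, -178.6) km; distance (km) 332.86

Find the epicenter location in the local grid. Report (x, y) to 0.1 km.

67.1 km east, 71.9 km north

Circle about each station: (x − 82.9)² + (y − 4.3)² = 69.42²; (x − 109.6)² + (y + 101.8)² = 178.82²; (x + 152.1)² + (y + 178.6)² = 332.86².
Subtracting the NEW equation from the LON and BRK equations removes the quadratic terms:
53.4 x − 212.2 y = -11672.96
-470.0 x − 365.8 y = -57835.17
Solving the 2×2 system: x ≈ 67.1, y ≈ 71.9 km.
Check against NEW (with the unrounded x, y): √((x − 82.9)²+(y − 4.3)²) = 69.42 ≈ 69.42 km. ✓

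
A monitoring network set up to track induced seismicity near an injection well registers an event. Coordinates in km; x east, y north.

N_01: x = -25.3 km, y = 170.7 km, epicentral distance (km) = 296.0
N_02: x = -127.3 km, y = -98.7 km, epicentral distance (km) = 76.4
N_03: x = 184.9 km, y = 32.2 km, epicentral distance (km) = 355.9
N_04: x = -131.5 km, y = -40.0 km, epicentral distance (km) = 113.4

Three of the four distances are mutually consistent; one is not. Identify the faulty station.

N_03

Solve using three stations at a time. Using N_01, N_02, N_04 (subtract circle equations pairwise → linear system) gives (x, y) ≈ (-55.0, -123.8).
Distances from that point to each station vs reported:
  N_01: calculated 296.0 vs reported 296.0 → residual 0.0 km
  N_02: calculated 76.5 vs reported 76.4 → residual 0.1 km
  N_03: calculated 286.2 vs reported 355.9 → residual 69.7 km
  N_04: calculated 113.5 vs reported 113.4 → residual 0.1 km
N_01, N_02, N_04 are mutually consistent (residuals ≈ 0); N_03 is off by 69.7 km.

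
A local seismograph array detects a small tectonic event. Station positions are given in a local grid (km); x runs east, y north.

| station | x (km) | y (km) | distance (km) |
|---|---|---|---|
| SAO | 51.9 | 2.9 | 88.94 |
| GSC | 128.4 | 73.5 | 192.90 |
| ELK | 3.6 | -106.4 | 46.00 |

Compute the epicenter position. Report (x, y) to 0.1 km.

x ≈ -8.8 km, y ≈ -62.1 km

Circle about each station: (x − 51.9)² + (y − 2.9)² = 88.94²; (x − 128.4)² + (y − 73.5)² = 192.90²; (x − 3.6)² + (y + 106.4)² = 46.00².
Subtracting the SAO equation from the GSC and ELK equations removes the quadratic terms:
153.0 x + 141.2 y = -10113.30
-96.6 x − 218.6 y = 14426.22
Solving the 2×2 system: x ≈ -8.8, y ≈ -62.1 km.
Check against SAO (with the unrounded x, y): √((x − 51.9)²+(y − 2.9)²) = 88.93 ≈ 88.94 km. ✓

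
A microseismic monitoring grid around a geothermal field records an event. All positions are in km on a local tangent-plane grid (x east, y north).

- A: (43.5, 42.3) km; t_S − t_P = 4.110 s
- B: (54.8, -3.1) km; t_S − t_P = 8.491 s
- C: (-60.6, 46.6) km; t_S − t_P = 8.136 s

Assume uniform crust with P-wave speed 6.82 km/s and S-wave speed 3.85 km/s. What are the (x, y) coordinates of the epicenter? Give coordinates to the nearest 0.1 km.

Distance from S−P lag: d = Δt · v_P v_S / (v_P − v_S) = Δt · (6.82·3.85)/(6.82−3.85) ≈ 8.8407·Δt.
So d_A = 36.34, d_B = 75.07, d_C = 71.93 km.
Circle about each station: (x − 43.5)² + (y − 42.3)² = 36.34²; (x − 54.8)² + (y + 3.1)² = 75.07²; (x + 60.6)² + (y − 46.6)² = 71.93².
Subtracting the A equation from the B and C equations removes the quadratic terms:
22.6 x − 90.8 y = -4983.80
-208.2 x + 8.6 y = -1690.95
Solving the 2×2 system: x ≈ 10.5, y ≈ 57.5 km.
Check against A (with the unrounded x, y): √((x − 43.5)²+(y − 42.3)²) = 36.34 ≈ 36.34 km. ✓

(10.5, 57.5)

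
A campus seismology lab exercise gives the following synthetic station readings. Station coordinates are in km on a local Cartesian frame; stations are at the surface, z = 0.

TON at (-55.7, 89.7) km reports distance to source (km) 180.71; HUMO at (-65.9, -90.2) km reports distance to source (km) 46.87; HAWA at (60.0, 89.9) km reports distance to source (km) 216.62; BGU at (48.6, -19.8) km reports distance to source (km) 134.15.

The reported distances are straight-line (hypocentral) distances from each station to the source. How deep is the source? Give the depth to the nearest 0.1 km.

Each station gives a sphere (x−x_i)² + (y−y_i)² + z² = d_i² (stations at z=0).
Subtracting the TON sphere from HUMO and HAWA: z² cancels, leaving linear equations in x and y:
-20.4 x − 359.8 y = 31789.58
231.4 x + 0.4 y = -13734.69
Solving: x ≈ -59.208, y ≈ -84.996 km (keep extra digits for the depth step; rounded: -59.2, -85.0).
Then from the TON sphere: z² = 180.71² − (x + 55.7)² − (y − 89.7)² with x = -59.208, y = -84.996, so z ≈ 46.099 ≈ 46.1 km.
Check against BGU (with the unrounded solution): distance 134.16 ≈ 134.15 km. ✓

z ≈ 46.1 km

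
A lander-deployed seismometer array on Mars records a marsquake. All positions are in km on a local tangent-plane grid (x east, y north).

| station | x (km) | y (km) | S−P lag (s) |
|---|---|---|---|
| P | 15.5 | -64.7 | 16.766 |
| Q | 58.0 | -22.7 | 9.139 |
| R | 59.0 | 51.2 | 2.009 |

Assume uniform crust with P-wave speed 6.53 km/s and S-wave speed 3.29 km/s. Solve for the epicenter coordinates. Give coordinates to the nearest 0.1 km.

58.3 km east, 37.9 km north

Distance from S−P lag: d = Δt · v_P v_S / (v_P − v_S) = Δt · (6.53·3.29)/(6.53−3.29) ≈ 6.6308·Δt.
So d_P = 111.17, d_Q = 60.60, d_R = 13.32 km.
Circle about each station: (x − 15.5)² + (y + 64.7)² = 111.17²; (x − 58.0)² + (y + 22.7)² = 60.60²; (x − 59.0)² + (y − 51.2)² = 13.32².
Subtracting pairs of circle equations eliminates x²+y² and gives linear equations (the radical axes):
85.0 x + 84.0 y = 8139.36
87.0 x + 231.8 y = 13857.45
Solving the 2×2 system: x ≈ 58.3, y ≈ 37.9 km.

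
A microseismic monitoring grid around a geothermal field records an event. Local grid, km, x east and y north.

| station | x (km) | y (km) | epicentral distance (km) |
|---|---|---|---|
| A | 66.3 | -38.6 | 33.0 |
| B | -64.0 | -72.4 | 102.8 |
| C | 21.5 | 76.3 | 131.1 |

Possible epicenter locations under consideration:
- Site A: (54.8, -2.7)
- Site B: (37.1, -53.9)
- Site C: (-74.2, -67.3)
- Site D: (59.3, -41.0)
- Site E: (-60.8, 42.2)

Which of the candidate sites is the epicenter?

Site B

For each candidate, compare |candidate − station| to the reported distance:
Site A: residuals A 4.7, B 34.9, C 45.4 → max 45.4 km
Site B: residuals A 0.0, B 0.0, C 0.0 → max 0.0 km
Site C: residuals A 110.4, B 91.4, C 41.5 → max 110.4 km
Site D: residuals A 25.6, B 24.4, C 7.9 → max 25.6 km
Site E: residuals A 117.6, B 11.8, C 42.0 → max 117.6 km
Only Site B has all residuals ≈ 0.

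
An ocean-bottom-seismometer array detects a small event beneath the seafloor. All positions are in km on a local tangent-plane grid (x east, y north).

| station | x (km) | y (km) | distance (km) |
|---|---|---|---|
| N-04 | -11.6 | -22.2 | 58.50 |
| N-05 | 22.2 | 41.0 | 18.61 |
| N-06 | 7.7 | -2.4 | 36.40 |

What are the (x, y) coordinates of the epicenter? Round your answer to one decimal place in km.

Circle about each station: (x + 11.6)² + (y + 22.2)² = 58.50²; (x − 22.2)² + (y − 41.0)² = 18.61²; (x − 7.7)² + (y + 2.4)² = 36.40².
Subtracting the N-04 equation from the N-05 and N-06 equations removes the quadratic terms:
67.6 x + 126.4 y = 4622.36
38.6 x + 39.6 y = 1534.94
Solving the 2×2 system: x ≈ 5.0, y ≈ 33.9 km.

(5.0, 33.9)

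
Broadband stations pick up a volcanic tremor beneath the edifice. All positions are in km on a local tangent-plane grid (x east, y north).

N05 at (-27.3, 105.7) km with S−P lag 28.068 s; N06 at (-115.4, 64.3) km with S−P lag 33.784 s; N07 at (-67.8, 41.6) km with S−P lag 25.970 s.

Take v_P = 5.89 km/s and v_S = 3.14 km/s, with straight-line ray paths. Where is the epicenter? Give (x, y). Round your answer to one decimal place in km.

Distance from S−P lag: d = Δt · v_P v_S / (v_P − v_S) = Δt · (5.89·3.14)/(5.89−3.14) ≈ 6.7253·Δt.
So d_N05 = 188.77, d_N06 = 227.21, d_N07 = 174.66 km.
Circle about each station: (x + 27.3)² + (y − 105.7)² = 188.77²; (x + 115.4)² + (y − 64.3)² = 227.21²; (x + 67.8)² + (y − 41.6)² = 174.66².
Subtracting pairs of circle equations eliminates x²+y² and gives linear equations (the radical axes):
-176.2 x − 82.8 y = -10456.40
-81.0 x − 128.2 y = -462.38
Solving the 2×2 system: x ≈ 82.0, y ≈ -48.2 km.
Check against N05 (with the unrounded x, y): √((x + 27.3)²+(y − 105.7)²) = 188.76 ≈ 188.77 km. ✓

(82.0, -48.2)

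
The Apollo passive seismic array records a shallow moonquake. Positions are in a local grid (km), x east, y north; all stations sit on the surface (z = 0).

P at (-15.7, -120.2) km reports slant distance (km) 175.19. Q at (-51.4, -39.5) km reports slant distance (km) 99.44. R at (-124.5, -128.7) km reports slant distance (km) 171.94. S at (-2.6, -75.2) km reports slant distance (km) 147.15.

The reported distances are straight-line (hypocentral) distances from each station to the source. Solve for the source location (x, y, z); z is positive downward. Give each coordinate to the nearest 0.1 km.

x ≈ -87.0 km, y ≈ 25.4 km, depth ≈ 66.4 km

Each station gives a sphere (x−x_i)² + (y−y_i)² + z² = d_i² (stations at z=0).
Subtracting the P sphere from Q and R: z² cancels, leaving linear equations in x and y:
-71.4 x + 161.4 y = 10310.90
-217.6 x − 17.0 y = 18497.58
Solving: x ≈ -86.992, y ≈ 25.401 km (keep extra digits for the depth step; rounded: -87.0, 25.4).
Then from the P sphere: z² = 175.19² − (x + 15.7)² − (y + 120.2)² with x = -86.992, y = 25.401, so z ≈ 66.403 ≈ 66.4 km.
Check against S (with the unrounded solution): distance 147.15 ≈ 147.15 km. ✓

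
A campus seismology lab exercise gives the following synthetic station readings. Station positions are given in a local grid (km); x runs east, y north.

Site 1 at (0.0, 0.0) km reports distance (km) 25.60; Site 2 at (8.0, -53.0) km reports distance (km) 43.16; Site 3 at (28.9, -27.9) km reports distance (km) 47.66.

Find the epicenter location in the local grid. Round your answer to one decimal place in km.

Circle about each station: x² + y² = 25.60²; (x − 8.0)² + (y + 53.0)² = 43.16²; (x − 28.9)² + (y + 27.9)² = 47.66².
Subtracting pairs of circle equations eliminates x²+y² and gives linear equations (the radical axes):
16.0 x − 106.0 y = 1665.57
57.8 x − 55.8 y = -2.50
Solving the 2×2 system: x ≈ -17.8, y ≈ -18.4 km.

-17.8 km east, -18.4 km north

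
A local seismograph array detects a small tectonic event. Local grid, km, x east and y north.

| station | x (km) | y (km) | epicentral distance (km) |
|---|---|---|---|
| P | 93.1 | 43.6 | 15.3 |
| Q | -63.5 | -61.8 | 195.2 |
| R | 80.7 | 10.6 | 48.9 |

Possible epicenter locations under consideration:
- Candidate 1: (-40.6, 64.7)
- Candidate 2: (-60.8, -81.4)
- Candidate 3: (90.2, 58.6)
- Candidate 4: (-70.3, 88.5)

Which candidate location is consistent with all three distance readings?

For each candidate, compare |candidate − station| to the reported distance:
Candidate 1: residuals P 120.1, Q 66.6, R 83.9 → max 120.1 km
Candidate 2: residuals P 183.0, Q 175.4, R 119.9 → max 183.0 km
Candidate 3: residuals P 0.0, Q 0.0, R 0.0 → max 0.0 km
Candidate 4: residuals P 154.2, Q 44.7, R 121.0 → max 154.2 km
Only Candidate 3 has all residuals ≈ 0.

Candidate 3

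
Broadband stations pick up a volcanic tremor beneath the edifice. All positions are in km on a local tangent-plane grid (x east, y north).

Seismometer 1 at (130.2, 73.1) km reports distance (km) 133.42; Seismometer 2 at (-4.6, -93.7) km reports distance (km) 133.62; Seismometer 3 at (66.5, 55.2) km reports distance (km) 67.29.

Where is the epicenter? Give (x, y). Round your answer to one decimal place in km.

1.0 km east, 39.8 km north

Circle about each station: (x − 130.2)² + (y − 73.1)² = 133.42²; (x + 4.6)² + (y + 93.7)² = 133.62²; (x − 66.5)² + (y − 55.2)² = 67.29².
Subtracting the Seismometer 1 equation from the Seismometer 2 and Seismometer 3 equations removes the quadratic terms:
-269.6 x − 333.6 y = -13548.21
-127.4 x − 35.8 y = -1553.41
Solving the 2×2 system: x ≈ 1.0, y ≈ 39.8 km.
Check against Seismometer 1 (with the unrounded x, y): √((x − 130.2)²+(y − 73.1)²) = 133.41 ≈ 133.42 km. ✓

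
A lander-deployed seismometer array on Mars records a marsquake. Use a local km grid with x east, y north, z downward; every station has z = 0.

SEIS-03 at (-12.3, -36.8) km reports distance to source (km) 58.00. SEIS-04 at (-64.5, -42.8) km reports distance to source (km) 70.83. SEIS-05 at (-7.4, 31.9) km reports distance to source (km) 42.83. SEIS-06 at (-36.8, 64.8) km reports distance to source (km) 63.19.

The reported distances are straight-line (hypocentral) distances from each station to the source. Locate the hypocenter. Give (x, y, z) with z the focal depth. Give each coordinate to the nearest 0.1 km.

Each station gives a sphere (x−x_i)² + (y−y_i)² + z² = d_i² (stations at z=0).
Subtracting the SEIS-03 sphere from SEIS-04 and SEIS-05: z² cancels, leaving linear equations in x and y:
-104.4 x − 12.0 y = 2833.67
9.8 x + 137.4 y = 1096.43
Solving: x ≈ -28.292, y ≈ 9.998 km (keep extra digits for the depth step; rounded: -28.3, 10.0).
Then from the SEIS-03 sphere: z² = 58.00² − (x + 12.3)² − (y + 36.8)² with x = -28.292, y = 9.998, so z ≈ 30.302 ≈ 30.3 km.

x ≈ -28.3 km, y ≈ 10.0 km, depth ≈ 30.3 km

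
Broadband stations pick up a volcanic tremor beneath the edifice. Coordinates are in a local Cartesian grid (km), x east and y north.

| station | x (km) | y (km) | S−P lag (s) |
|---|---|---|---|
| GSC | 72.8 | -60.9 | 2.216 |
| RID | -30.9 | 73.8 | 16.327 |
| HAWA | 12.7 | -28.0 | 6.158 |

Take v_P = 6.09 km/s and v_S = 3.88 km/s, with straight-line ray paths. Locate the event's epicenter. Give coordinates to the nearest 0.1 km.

Distance from S−P lag: d = Δt · v_P v_S / (v_P − v_S) = Δt · (6.09·3.88)/(6.09−3.88) ≈ 10.6919·Δt.
So d_GSC = 23.69, d_RID = 174.57, d_HAWA = 65.84 km.
Circle about each station: (x − 72.8)² + (y + 60.9)² = 23.69²; (x + 30.9)² + (y − 73.8)² = 174.57²; (x − 12.7)² + (y + 28.0)² = 65.84².
Subtracting pairs of circle equations eliminates x²+y² and gives linear equations (the radical axes):
-207.4 x + 269.4 y = -32520.87
-120.2 x + 65.8 y = -11837.05
Solving the 2×2 system: x ≈ 56.0, y ≈ -77.6 km.

56.0 km east, -77.6 km north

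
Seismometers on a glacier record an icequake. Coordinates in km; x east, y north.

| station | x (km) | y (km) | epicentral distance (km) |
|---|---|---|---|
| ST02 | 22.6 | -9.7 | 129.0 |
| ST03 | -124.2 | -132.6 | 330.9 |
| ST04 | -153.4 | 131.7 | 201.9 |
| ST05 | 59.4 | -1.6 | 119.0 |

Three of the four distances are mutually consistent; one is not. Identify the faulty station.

ST03

Solve using three stations at a time. Using ST02, ST04, ST05 (subtract circle equations pairwise → linear system) gives (x, y) ≈ (47.8, 116.6).
Distances from that point to each station vs reported:
  ST02: calculated 128.8 vs reported 129.0 → residual 0.2 km
  ST03: calculated 302.8 vs reported 330.9 → residual 28.1 km
  ST04: calculated 201.8 vs reported 201.9 → residual 0.1 km
  ST05: calculated 118.8 vs reported 119.0 → residual 0.2 km
ST02, ST04, ST05 are mutually consistent (residuals ≈ 0); ST03 is off by 28.1 km.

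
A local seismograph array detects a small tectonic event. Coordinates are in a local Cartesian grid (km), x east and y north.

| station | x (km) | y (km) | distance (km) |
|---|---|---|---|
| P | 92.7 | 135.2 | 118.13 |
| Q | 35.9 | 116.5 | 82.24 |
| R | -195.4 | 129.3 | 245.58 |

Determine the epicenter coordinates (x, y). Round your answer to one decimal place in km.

Circle about each station: (x − 92.7)² + (y − 135.2)² = 118.13²; (x − 35.9)² + (y − 116.5)² = 82.24²; (x + 195.4)² + (y − 129.3)² = 245.58².
Subtracting the P equation from the Q and R equations removes the quadratic terms:
-113.6 x − 37.4 y = -4819.99
-576.2 x − 11.8 y = -18327.52
Solving the 2×2 system: x ≈ 31.1, y ≈ 34.4 km.
Check against P (with the unrounded x, y): √((x − 92.7)²+(y − 135.2)²) = 118.13 ≈ 118.13 km. ✓

31.1 km east, 34.4 km north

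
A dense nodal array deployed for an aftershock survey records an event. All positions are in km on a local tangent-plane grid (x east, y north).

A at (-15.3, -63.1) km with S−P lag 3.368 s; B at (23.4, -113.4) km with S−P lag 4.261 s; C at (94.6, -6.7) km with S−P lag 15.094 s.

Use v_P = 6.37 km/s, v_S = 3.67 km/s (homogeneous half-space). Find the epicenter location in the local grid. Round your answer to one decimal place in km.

(-5.6, -90.6)

Distance from S−P lag: d = Δt · v_P v_S / (v_P − v_S) = Δt · (6.37·3.67)/(6.37−3.67) ≈ 8.6585·Δt.
So d_A = 29.16, d_B = 36.89, d_C = 130.69 km.
Circle about each station: (x + 15.3)² + (y + 63.1)² = 29.16²; (x − 23.4)² + (y + 113.4)² = 36.89²; (x − 94.6)² + (y + 6.7)² = 130.69².
Subtracting the A equation from the B and C equations removes the quadratic terms:
77.4 x − 100.6 y = 8680.85
219.8 x + 112.8 y = -11451.22
Solving the 2×2 system: x ≈ -5.6, y ≈ -90.6 km.
Check against A (with the unrounded x, y): √((x + 15.3)²+(y + 63.1)²) = 29.16 ≈ 29.16 km. ✓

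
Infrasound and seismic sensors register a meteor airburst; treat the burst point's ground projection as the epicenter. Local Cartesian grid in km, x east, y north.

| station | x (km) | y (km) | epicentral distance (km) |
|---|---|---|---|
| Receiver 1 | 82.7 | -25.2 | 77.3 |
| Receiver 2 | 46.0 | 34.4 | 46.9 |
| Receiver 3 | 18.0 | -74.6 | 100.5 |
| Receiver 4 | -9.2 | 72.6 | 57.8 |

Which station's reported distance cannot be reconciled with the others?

Receiver 2

Solve using three stations at a time. Using Receiver 1, Receiver 3, Receiver 4 (subtract circle equations pairwise → linear system) gives (x, y) ≈ (24.5, 25.7).
Distances from that point to each station vs reported:
  Receiver 1: calculated 77.3 vs reported 77.3 → residual 0.0 km
  Receiver 2: calculated 23.2 vs reported 46.9 → residual 23.7 km
  Receiver 3: calculated 100.5 vs reported 100.5 → residual 0.0 km
  Receiver 4: calculated 57.8 vs reported 57.8 → residual 0.0 km
Receiver 1, Receiver 3, Receiver 4 are mutually consistent (residuals ≈ 0); Receiver 2 is off by 23.7 km.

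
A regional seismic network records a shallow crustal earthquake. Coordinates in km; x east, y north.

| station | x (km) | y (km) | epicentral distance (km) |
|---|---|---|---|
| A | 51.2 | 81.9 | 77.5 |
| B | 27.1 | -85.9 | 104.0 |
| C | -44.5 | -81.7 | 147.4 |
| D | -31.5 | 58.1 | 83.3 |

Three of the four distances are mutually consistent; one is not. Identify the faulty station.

Solve using three stations at a time. Using A, B, C (subtract circle equations pairwise → linear system) gives (x, y) ≈ (72.8, 7.5).
Distances from that point to each station vs reported:
  A: calculated 77.5 vs reported 77.5 → residual 0.0 km
  B: calculated 104.0 vs reported 104.0 → residual 0.0 km
  C: calculated 147.4 vs reported 147.4 → residual 0.0 km
  D: calculated 116.0 vs reported 83.3 → residual 32.7 km
A, B, C are mutually consistent (residuals ≈ 0); D is off by 32.7 km.

D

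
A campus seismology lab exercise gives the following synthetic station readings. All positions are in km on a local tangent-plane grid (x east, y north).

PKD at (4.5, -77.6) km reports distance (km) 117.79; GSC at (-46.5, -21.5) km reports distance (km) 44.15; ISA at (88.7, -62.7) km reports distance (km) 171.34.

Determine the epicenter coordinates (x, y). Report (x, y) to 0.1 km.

Circle about each station: (x − 4.5)² + (y + 77.6)² = 117.79²; (x + 46.5)² + (y + 21.5)² = 44.15²; (x − 88.7)² + (y + 62.7)² = 171.34².
Subtracting the PKD equation from the GSC and ISA equations removes the quadratic terms:
-102.0 x + 112.2 y = 8507.75
168.4 x + 29.8 y = -9725.94
Solving the 2×2 system: x ≈ -61.3, y ≈ 20.1 km.
Check against PKD (with the unrounded x, y): √((x − 4.5)²+(y + 77.6)²) = 117.79 ≈ 117.79 km. ✓

x ≈ -61.3 km, y ≈ 20.1 km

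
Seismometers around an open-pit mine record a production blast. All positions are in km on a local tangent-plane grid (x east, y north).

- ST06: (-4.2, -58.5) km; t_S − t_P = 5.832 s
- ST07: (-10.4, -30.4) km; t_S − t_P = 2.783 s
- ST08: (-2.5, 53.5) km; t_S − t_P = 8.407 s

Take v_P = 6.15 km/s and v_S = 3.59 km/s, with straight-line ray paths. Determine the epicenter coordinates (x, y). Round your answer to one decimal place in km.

x ≈ -28.2 km, y ≈ -14.3 km

Distance from S−P lag: d = Δt · v_P v_S / (v_P − v_S) = Δt · (6.15·3.59)/(6.15−3.59) ≈ 8.6244·Δt.
So d_ST06 = 50.30, d_ST07 = 24.00, d_ST08 = 72.51 km.
Circle about each station: (x + 4.2)² + (y + 58.5)² = 50.30²; (x + 10.4)² + (y + 30.4)² = 24.00²; (x + 2.5)² + (y − 53.5)² = 72.51².
Subtracting the ST06 equation from the ST07 and ST08 equations removes the quadratic terms:
-12.4 x + 56.2 y = -453.48
3.4 x + 224.0 y = -3299.00
Solving the 2×2 system: x ≈ -28.2, y ≈ -14.3 km.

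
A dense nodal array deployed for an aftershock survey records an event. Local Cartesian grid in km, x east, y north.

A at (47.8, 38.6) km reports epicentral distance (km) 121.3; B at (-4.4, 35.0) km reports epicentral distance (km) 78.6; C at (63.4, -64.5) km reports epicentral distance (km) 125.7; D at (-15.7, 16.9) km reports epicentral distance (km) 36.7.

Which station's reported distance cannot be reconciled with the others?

D

Solve using three stations at a time. Using A, B, C (subtract circle equations pairwise → linear system) gives (x, y) ≈ (-55.8, -24.5).
Distances from that point to each station vs reported:
  A: calculated 121.3 vs reported 121.3 → residual 0.0 km
  B: calculated 78.7 vs reported 78.6 → residual 0.1 km
  C: calculated 125.7 vs reported 125.7 → residual 0.0 km
  D: calculated 57.7 vs reported 36.7 → residual 21.0 km
A, B, C are mutually consistent (residuals ≈ 0); D is off by 21.0 km.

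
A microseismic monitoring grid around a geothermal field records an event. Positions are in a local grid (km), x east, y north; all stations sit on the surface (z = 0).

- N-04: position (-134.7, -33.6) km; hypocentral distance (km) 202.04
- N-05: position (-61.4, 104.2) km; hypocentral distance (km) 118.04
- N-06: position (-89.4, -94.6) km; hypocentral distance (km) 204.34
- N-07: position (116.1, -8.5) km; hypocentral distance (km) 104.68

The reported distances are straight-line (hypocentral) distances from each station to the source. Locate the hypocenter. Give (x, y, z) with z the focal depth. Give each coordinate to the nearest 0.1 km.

x ≈ 42.3 km, y ≈ 58.2 km, depth ≈ 32.6 km

Each station gives a sphere (x−x_i)² + (y−y_i)² + z² = d_i² (stations at z=0).
Subtracting the N-04 sphere from N-05 and N-06: z² cancels, leaving linear equations in x and y:
146.6 x + 275.6 y = 22241.27
90.6 x − 122.0 y = -3266.20
Solving: x ≈ 42.312, y ≈ 58.194 km (keep extra digits for the depth step; rounded: 42.3, 58.2).
Then from the N-04 sphere: z² = 202.04² − (x + 134.7)² − (y + 33.6)² with x = 42.312, y = 58.194, so z ≈ 32.570 ≈ 32.6 km.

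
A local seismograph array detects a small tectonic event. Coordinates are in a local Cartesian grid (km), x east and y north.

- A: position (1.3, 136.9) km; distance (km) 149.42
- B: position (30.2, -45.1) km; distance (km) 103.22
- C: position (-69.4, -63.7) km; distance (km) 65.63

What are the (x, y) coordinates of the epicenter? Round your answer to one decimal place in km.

(-61.9, 1.5)

Circle about each station: (x − 1.3)² + (y − 136.9)² = 149.42²; (x − 30.2)² + (y + 45.1)² = 103.22²; (x + 69.4)² + (y + 63.7)² = 65.63².
Subtracting pairs of circle equations eliminates x²+y² and gives linear equations (the radical axes):
57.8 x − 364.0 y = -4125.28
-141.4 x − 401.2 y = 8149.79
Solving the 2×2 system: x ≈ -61.9, y ≈ 1.5 km.
Check against A (with the unrounded x, y): √((x − 1.3)²+(y − 136.9)²) = 149.42 ≈ 149.42 km. ✓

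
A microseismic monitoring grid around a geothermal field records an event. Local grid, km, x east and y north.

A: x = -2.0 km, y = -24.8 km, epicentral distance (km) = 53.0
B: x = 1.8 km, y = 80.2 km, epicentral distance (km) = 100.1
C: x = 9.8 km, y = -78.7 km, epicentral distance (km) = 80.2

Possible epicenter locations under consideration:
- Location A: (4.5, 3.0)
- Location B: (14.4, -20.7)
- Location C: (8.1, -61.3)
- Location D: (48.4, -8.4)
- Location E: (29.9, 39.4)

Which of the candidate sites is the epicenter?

Location D

For each candidate, compare |candidate − station| to the reported distance:
Location A: residuals A 24.5, B 22.9, C 1.7 → max 24.5 km
Location B: residuals A 36.1, B 1.6, C 22.0 → max 36.1 km
Location C: residuals A 15.1, B 41.5, C 62.7 → max 62.7 km
Location D: residuals A 0.0, B 0.0, C 0.0 → max 0.0 km
Location E: residuals A 18.7, B 50.6, C 39.6 → max 50.6 km
Only Location D has all residuals ≈ 0.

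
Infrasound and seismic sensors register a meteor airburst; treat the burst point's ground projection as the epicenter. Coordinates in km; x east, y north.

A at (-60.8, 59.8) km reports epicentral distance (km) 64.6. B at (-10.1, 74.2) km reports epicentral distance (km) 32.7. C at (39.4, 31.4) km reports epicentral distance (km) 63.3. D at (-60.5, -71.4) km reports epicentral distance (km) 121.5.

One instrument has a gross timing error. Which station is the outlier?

Solve using three stations at a time. Using B, C, D (subtract circle equations pairwise → linear system) gives (x, y) ≈ (-22.6, 44.0).
Distances from that point to each station vs reported:
  A: calculated 41.3 vs reported 64.6 → residual 23.3 km
  B: calculated 32.7 vs reported 32.7 → residual 0.0 km
  C: calculated 63.3 vs reported 63.3 → residual 0.0 km
  D: calculated 121.5 vs reported 121.5 → residual 0.0 km
B, C, D are mutually consistent (residuals ≈ 0); A is off by 23.3 km.

A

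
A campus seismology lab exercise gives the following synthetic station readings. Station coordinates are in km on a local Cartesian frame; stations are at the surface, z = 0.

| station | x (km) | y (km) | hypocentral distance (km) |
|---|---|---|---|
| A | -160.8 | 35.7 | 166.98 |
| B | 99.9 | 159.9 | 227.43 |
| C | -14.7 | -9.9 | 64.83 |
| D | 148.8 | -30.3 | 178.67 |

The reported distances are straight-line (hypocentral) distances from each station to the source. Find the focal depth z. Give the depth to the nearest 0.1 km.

Each station gives a sphere (x−x_i)² + (y−y_i)² + z² = d_i² (stations at z=0).
Subtracting the A sphere from B and C: z² cancels, leaving linear equations in x and y:
521.4 x + 248.4 y = -15425.19
292.2 x − 91.2 y = -3137.64
Solving: x ≈ -18.198, y ≈ -23.901 km (keep extra digits for the depth step; rounded: -18.2, -23.9).
Then from the A sphere: z² = 166.98² − (x + 160.8)² − (y − 35.7)² with x = -18.198, y = -23.901, so z ≈ 63.204 ≈ 63.2 km.

z ≈ 63.2 km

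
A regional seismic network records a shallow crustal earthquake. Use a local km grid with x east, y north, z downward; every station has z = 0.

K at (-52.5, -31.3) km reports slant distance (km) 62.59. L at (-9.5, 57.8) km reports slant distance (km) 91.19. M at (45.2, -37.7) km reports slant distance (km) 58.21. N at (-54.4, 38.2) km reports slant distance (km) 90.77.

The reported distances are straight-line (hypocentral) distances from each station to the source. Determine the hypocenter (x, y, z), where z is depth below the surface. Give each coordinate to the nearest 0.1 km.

Each station gives a sphere (x−x_i)² + (y−y_i)² + z² = d_i² (stations at z=0).
Subtracting the K sphere from L and M: z² cancels, leaving linear equations in x and y:
86.0 x + 178.2 y = -4702.96
195.4 x − 12.8 y = 257.49
Solving: x ≈ -0.398, y ≈ -26.199 km (keep extra digits for the depth step; rounded: -0.4, -26.2).
Then from the K sphere: z² = 62.59² − (x + 52.5)² − (y + 31.3)² with x = -0.398, y = -26.199, so z ≈ 34.306 ≈ 34.3 km.

(-0.4, -26.2, 34.3)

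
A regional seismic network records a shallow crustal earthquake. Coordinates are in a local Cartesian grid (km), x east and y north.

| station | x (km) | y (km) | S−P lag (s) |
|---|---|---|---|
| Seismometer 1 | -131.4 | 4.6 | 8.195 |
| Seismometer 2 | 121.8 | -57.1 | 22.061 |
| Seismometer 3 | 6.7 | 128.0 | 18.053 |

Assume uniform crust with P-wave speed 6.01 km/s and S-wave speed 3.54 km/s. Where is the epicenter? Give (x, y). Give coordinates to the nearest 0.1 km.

(-62.6, -11.2)

Distance from S−P lag: d = Δt · v_P v_S / (v_P − v_S) = Δt · (6.01·3.54)/(6.01−3.54) ≈ 8.6135·Δt.
So d_Seismometer 1 = 70.59, d_Seismometer 2 = 190.02, d_Seismometer 3 = 155.50 km.
Circle about each station: (x + 131.4)² + (y − 4.6)² = 70.59²; (x − 121.8)² + (y + 57.1)² = 190.02²; (x − 6.7)² + (y − 128.0)² = 155.50².
Subtracting the Seismometer 1 equation from the Seismometer 2 and Seismometer 3 equations removes the quadratic terms:
506.4 x − 123.4 y = -30316.12
276.2 x + 246.8 y = -20055.53
Solving the 2×2 system: x ≈ -62.6, y ≈ -11.2 km.
Check against Seismometer 1 (with the unrounded x, y): √((x + 131.4)²+(y − 4.6)²) = 70.60 ≈ 70.59 km. ✓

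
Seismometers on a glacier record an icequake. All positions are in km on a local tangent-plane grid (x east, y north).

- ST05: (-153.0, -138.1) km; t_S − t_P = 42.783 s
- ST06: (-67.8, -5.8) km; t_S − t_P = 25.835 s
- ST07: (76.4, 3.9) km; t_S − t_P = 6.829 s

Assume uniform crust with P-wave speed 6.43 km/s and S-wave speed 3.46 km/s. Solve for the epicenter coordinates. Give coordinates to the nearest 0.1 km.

123.4 km east, 24.1 km north

Distance from S−P lag: d = Δt · v_P v_S / (v_P − v_S) = Δt · (6.43·3.46)/(6.43−3.46) ≈ 7.4908·Δt.
So d_ST05 = 320.48, d_ST06 = 193.53, d_ST07 = 51.15 km.
Circle about each station: (x + 153.0)² + (y + 138.1)² = 320.48²; (x + 67.8)² + (y + 5.8)² = 193.53²; (x − 76.4)² + (y − 3.9)² = 51.15².
Subtracting the ST05 equation from the ST06 and ST07 equations removes the quadratic terms:
170.4 x + 264.6 y = 27403.44
458.8 x + 284.0 y = 63462.67
Solving the 2×2 system: x ≈ 123.4, y ≈ 24.1 km.
Check against ST05 (with the unrounded x, y): √((x + 153.0)²+(y + 138.1)²) = 320.48 ≈ 320.48 km. ✓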